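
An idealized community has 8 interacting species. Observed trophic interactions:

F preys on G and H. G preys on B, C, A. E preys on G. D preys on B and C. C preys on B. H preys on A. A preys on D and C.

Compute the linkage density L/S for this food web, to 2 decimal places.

L/S = 1.50

There are L = 12 links among S = 8 species.
L/S = 12/8 = 1.5000 ≈ 1.50.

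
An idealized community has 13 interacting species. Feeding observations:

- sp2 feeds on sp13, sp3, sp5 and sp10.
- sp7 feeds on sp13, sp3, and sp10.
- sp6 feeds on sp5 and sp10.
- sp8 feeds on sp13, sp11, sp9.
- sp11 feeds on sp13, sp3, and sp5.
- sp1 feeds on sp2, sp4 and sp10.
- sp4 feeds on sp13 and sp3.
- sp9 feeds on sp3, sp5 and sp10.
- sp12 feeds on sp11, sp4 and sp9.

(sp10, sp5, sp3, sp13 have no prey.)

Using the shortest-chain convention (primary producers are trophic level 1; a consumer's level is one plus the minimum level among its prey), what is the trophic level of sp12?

sp10 is a producer → level 1.
sp9 eats sp10 → level 2.
sp12 eats sp9 → level 3.
No prey of sp12 is below level 2, so 3 is the minimum.

Trophic level 3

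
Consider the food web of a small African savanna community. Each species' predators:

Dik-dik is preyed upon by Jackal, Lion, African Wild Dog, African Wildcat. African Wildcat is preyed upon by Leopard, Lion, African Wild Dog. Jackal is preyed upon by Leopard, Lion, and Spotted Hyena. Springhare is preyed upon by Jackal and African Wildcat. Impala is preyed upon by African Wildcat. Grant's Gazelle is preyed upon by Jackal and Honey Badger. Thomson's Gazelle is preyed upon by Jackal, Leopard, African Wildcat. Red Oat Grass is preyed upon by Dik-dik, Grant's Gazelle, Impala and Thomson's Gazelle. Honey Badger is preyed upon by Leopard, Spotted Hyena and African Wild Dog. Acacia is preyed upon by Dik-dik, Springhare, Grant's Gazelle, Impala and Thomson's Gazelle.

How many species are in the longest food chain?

4 species

One longest chain: Acacia → Grant's Gazelle → Honey Badger → Leopard.
It has 4 species and 3 links.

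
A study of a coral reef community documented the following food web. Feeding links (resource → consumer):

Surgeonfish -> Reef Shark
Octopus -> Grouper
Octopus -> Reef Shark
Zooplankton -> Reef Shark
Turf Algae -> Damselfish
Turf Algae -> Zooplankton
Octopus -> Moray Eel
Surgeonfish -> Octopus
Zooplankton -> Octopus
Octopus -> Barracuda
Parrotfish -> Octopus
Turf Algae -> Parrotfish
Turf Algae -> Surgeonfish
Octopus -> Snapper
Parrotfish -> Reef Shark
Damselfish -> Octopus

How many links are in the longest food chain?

One longest chain: Turf Algae → Surgeonfish → Octopus → Barracuda.
It has 4 species and 3 links.

3 links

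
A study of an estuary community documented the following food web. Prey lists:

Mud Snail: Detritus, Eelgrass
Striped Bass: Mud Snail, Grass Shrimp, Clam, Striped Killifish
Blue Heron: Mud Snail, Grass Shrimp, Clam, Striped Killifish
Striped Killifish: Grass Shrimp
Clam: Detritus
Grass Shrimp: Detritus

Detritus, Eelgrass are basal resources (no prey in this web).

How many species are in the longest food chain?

One longest chain: Detritus → Grass Shrimp → Striped Killifish → Striped Bass.
It has 4 species and 3 links.

4 species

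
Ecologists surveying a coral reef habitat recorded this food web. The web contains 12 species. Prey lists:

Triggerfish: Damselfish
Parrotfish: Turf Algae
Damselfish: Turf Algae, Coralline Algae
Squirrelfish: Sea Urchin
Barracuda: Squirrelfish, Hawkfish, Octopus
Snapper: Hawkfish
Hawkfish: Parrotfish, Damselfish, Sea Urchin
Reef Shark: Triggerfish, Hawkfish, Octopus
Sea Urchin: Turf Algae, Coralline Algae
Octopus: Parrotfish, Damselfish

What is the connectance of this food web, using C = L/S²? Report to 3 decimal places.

The web has S = 12 species and L = 19 feeding links.
C = L / S² = 19 / 144 = 0.1319 ≈ 0.132.

C = 0.132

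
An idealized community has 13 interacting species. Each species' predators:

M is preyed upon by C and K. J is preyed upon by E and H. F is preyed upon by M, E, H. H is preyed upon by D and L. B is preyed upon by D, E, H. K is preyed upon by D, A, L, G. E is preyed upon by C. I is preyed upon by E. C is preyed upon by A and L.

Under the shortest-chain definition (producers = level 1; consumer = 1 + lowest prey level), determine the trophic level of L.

Trophic level 3

B is a producer → level 1.
H eats B → level 2.
L eats H → level 3.
No prey of L is below level 2, so 3 is the minimum.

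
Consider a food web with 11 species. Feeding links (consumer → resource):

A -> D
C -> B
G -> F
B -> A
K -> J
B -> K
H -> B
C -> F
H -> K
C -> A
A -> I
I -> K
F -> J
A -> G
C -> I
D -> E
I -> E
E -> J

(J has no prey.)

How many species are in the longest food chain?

6 species

One longest chain: J → K → I → A → B → C.
It has 6 species and 5 links.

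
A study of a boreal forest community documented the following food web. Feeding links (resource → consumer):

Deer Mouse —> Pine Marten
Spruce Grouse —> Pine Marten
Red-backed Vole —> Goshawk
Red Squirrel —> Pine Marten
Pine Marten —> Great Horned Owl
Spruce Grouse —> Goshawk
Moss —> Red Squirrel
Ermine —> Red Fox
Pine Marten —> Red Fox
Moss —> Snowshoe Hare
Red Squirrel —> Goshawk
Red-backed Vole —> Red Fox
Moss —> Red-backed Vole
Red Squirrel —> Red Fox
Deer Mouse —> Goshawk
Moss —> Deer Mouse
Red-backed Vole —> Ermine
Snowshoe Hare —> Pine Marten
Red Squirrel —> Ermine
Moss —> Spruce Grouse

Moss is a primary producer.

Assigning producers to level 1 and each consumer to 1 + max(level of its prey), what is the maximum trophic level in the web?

Producers (level 1): Moss.
Moss → Spruce Grouse → Pine Marten → Red Fox gives Red Fox level 4.
No species has a prey at level 4, so no species reaches level 5.

4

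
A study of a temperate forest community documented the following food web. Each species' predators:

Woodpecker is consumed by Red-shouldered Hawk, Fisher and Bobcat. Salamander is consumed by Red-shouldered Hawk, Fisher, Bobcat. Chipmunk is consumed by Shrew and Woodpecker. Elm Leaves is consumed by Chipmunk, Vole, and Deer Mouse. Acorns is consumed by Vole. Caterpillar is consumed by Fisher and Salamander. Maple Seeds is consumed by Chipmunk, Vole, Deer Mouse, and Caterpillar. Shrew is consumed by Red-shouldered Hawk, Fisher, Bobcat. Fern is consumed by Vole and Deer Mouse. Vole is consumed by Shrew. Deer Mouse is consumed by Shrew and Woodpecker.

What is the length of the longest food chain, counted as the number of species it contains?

One longest chain: Maple Seeds → Caterpillar → Salamander → Fisher.
It has 4 species and 3 links.

4 species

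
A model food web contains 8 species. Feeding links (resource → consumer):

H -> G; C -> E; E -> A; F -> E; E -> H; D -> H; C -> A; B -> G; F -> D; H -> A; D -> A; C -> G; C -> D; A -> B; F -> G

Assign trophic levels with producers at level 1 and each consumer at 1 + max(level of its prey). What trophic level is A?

Trophic level 4

F is a producer → level 1.
D eats F (level 1); other prey at levels: C 1 → level 2.
H eats D (level 2); other prey at levels: E 2 → level 3.
A eats H (level 3); other prey at levels: C 1, D 2, E 2 → level 4.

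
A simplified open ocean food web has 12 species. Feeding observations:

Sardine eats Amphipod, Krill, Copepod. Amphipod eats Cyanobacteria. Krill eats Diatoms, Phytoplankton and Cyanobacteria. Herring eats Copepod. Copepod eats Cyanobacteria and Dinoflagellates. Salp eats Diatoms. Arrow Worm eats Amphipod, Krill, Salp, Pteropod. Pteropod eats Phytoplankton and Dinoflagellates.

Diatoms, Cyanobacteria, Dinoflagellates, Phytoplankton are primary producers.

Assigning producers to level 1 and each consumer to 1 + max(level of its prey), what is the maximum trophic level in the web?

Producers (level 1): Diatoms, Cyanobacteria, Dinoflagellates, Phytoplankton.
Cyanobacteria → Copepod → Sardine gives Sardine level 3.
No species has a prey at level 3, so no species reaches level 4.

3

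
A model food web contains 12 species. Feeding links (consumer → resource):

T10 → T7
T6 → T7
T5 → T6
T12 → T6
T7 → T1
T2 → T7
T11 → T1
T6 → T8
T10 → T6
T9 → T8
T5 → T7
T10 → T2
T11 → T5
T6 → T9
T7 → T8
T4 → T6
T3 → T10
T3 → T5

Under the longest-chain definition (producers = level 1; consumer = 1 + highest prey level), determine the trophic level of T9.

Trophic level 2

T8 is a producer → level 1.
T9 eats T8 → level 2.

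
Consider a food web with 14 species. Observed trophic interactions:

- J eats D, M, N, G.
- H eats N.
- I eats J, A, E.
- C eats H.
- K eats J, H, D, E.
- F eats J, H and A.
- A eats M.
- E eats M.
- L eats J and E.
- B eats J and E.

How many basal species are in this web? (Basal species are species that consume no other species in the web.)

4

Basal species (no prey listed): M, G, D, N.
Count: 4.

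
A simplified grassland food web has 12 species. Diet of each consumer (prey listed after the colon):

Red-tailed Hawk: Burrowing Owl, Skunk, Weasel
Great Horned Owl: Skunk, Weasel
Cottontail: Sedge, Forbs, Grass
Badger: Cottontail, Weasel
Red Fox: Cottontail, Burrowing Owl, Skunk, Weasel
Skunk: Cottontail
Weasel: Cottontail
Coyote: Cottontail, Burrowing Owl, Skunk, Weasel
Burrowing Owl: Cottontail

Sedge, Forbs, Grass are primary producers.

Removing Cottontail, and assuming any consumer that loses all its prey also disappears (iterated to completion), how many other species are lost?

8

Remove Cottontail.
Round 1: Burrowing Owl (all prey gone), Skunk (all prey gone), Weasel (all prey gone) → extinct.
Round 2: Red Fox (all prey gone), Red-tailed Hawk (all prey gone), Coyote (all prey gone), Great Horned Owl (all prey gone), Badger (all prey gone) → extinct.
No further losses. Total secondary extinctions: 8.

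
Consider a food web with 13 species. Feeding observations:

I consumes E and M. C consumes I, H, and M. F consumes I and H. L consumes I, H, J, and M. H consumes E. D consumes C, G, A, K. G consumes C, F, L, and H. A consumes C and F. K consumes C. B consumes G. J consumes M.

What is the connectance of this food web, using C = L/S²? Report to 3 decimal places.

The web has S = 13 species and L = 25 feeding links.
C = L / S² = 25 / 169 = 0.1479 ≈ 0.148.

C = 0.148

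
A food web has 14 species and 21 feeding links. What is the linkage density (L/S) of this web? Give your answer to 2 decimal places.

L/S = 1.50

There are L = 21 links among S = 14 species.
L/S = 21/14 = 1.5000 ≈ 1.50.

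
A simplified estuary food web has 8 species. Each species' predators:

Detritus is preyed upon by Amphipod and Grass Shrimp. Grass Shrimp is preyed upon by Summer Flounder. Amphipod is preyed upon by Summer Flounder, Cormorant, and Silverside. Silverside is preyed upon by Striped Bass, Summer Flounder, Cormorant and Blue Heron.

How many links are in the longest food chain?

One longest chain: Detritus → Amphipod → Silverside → Summer Flounder.
It has 4 species and 3 links.

3 links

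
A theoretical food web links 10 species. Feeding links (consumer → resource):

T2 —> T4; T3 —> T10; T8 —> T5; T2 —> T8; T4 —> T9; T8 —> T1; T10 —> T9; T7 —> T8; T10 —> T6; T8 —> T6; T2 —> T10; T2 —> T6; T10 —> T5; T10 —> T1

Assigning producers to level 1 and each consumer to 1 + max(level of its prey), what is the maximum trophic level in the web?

3

Producers (level 1): T1, T5, T6, T9.
T1 → T8 → T2 gives T2 level 3.
No species has a prey at level 3, so no species reaches level 4.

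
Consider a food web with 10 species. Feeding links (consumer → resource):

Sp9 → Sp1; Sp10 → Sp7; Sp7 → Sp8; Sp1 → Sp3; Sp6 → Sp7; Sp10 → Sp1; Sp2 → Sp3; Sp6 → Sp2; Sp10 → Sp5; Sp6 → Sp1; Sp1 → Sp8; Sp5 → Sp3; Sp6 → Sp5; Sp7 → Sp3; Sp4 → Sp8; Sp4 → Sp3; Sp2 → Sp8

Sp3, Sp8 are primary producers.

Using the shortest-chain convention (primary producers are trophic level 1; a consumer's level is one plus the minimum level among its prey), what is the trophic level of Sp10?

Sp3 is a producer → level 1.
Sp7 eats Sp3 → level 2.
Sp10 eats Sp7 → level 3.
No prey of Sp10 is below level 2, so 3 is the minimum.

Trophic level 3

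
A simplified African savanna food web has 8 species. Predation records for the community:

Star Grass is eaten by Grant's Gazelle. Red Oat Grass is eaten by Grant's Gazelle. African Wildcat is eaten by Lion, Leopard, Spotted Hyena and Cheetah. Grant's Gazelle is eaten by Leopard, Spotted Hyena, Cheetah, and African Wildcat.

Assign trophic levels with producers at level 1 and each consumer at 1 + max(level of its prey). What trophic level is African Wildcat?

Star Grass is a producer → level 1.
Grant's Gazelle eats Star Grass (level 1); other prey at levels: Red Oat Grass 1 → level 2.
African Wildcat eats Grant's Gazelle → level 3.

Trophic level 3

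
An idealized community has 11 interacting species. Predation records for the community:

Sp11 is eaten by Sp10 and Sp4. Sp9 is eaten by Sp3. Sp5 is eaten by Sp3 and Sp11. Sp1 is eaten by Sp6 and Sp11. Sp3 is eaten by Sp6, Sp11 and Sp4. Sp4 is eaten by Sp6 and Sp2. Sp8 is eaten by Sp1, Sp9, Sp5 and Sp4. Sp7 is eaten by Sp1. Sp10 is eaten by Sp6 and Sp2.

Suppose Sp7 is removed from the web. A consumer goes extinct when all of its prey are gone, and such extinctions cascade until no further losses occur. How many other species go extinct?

Remove Sp7.
Every predator of it retains at least one other prey: Sp1 still has Sp8.
No consumer loses all prey, so no secondary extinctions occur.

0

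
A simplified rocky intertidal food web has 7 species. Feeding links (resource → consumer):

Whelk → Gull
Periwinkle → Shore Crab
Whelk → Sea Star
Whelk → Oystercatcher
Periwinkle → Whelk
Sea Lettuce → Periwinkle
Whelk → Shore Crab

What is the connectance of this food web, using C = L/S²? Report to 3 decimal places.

C = 0.143

The web has S = 7 species and L = 7 feeding links.
C = L / S² = 7 / 49 = 0.1429 ≈ 0.143.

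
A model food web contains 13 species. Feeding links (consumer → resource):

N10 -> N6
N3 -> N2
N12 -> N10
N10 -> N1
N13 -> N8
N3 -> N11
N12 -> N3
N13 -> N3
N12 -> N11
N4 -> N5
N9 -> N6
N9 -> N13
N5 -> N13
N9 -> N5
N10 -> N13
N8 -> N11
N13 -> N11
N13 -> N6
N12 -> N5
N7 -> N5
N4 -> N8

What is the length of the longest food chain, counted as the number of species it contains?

One longest chain: N11 → N8 → N13 → N5 → N4.
It has 5 species and 4 links.

5 species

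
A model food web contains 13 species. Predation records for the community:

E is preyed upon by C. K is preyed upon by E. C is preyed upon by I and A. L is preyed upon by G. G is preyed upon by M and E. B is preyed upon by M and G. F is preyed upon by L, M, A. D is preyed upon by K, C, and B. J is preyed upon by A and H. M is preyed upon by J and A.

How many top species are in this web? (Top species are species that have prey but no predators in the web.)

3

Top species (has prey, but nothing eats it): H, A, I.
Count: 3.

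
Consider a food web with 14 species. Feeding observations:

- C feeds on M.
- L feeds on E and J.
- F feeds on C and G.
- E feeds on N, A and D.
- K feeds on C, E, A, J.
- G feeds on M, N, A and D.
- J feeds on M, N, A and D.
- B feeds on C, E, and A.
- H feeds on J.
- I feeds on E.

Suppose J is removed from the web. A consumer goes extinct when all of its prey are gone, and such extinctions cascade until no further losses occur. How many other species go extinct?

1

Remove J.
Round 1: H (all prey gone) → extinct.
No further losses. Total secondary extinctions: 1.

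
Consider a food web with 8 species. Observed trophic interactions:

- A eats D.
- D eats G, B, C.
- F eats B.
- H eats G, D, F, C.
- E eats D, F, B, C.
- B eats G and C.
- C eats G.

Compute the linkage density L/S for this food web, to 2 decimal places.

There are L = 16 links among S = 8 species.
L/S = 16/8 = 2.0000 ≈ 2.00.

L/S = 2.00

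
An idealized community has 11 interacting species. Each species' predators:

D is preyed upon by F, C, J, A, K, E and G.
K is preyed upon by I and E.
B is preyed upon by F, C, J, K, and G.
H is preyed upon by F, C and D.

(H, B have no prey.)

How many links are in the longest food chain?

3 links

One longest chain: H → D → K → I.
It has 4 species and 3 links.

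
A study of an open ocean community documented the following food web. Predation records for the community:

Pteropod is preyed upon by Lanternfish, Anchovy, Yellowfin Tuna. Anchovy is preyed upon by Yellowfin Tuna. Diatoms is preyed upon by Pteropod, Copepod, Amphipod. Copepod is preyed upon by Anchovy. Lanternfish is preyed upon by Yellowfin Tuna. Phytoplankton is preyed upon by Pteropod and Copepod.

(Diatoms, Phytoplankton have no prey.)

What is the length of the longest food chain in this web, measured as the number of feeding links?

One longest chain: Diatoms → Pteropod → Lanternfish → Yellowfin Tuna.
It has 4 species and 3 links.

3 links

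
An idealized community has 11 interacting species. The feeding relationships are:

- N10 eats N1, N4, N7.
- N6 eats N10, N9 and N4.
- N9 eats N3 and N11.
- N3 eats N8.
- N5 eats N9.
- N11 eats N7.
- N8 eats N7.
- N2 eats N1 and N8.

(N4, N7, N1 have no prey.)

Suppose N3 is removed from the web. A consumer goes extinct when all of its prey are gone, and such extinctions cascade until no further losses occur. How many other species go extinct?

0

Remove N3.
Every predator of it retains at least one other prey: N9 still has N11.
No consumer loses all prey, so no secondary extinctions occur.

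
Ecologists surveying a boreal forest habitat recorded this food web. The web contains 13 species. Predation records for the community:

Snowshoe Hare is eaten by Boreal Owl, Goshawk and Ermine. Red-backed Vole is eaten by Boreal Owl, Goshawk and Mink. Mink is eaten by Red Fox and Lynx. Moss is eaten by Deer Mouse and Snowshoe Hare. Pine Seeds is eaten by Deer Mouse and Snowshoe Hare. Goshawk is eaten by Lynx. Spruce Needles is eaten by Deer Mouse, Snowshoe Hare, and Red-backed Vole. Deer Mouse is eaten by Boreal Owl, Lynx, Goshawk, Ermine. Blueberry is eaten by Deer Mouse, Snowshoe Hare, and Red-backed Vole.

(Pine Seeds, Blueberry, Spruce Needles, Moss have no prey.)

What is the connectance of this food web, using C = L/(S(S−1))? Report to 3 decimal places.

C = 0.147

The web has S = 13 species and L = 23 feeding links.
C = L / (S(S−1)) = 23 / 156 = 0.1474 ≈ 0.147.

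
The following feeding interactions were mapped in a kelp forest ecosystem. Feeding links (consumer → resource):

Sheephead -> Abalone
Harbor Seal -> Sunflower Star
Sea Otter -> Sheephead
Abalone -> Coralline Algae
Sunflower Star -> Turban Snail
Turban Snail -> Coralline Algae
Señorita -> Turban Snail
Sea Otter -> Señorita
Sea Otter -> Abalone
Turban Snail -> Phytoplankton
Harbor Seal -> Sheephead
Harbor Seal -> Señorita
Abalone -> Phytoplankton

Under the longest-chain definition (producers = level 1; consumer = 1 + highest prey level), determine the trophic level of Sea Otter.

Trophic level 4

Coralline Algae is a producer → level 1.
Abalone eats Coralline Algae (level 1); other prey at levels: Phytoplankton 1 → level 2.
Sheephead eats Abalone → level 3.
Sea Otter eats Sheephead (level 3); other prey at levels: Abalone 2, Señorita 3 → level 4.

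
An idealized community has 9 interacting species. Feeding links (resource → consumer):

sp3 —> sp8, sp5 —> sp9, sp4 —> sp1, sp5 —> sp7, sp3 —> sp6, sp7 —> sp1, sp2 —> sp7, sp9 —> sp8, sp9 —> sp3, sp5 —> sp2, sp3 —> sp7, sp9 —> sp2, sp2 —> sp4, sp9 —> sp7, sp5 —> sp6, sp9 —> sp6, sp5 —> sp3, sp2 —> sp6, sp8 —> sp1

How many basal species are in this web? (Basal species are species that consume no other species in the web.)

1

Basal species (no prey listed): sp5.
Count: 1.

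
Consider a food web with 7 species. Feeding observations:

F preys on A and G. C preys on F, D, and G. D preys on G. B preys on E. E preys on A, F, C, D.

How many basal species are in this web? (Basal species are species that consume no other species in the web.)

2

Basal species (no prey listed): A, G.
Count: 2.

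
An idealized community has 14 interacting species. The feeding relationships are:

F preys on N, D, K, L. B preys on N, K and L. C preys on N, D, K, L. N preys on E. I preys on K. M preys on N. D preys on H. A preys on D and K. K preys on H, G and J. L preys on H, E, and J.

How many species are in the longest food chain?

3 species

One longest chain: H → K → I.
It has 3 species and 2 links.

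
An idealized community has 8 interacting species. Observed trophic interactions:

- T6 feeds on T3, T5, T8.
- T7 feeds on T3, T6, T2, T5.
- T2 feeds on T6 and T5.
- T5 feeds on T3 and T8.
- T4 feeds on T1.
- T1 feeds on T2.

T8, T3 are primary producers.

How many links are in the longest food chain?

One longest chain: T8 → T5 → T6 → T2 → T1 → T4.
It has 6 species and 5 links.

5 links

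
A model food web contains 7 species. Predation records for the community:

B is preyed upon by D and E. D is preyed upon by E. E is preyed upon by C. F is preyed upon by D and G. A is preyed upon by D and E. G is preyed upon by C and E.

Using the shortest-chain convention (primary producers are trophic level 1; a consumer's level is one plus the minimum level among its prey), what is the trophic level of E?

A is a producer → level 1.
E eats A → level 2.

Trophic level 2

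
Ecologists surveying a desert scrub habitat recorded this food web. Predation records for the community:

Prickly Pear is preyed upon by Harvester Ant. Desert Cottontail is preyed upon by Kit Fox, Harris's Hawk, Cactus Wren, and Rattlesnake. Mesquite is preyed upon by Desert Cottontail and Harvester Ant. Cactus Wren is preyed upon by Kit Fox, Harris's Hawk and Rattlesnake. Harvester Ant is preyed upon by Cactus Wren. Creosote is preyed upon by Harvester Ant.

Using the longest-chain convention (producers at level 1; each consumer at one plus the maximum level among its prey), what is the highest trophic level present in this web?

Producers (level 1): Prickly Pear, Creosote, Mesquite.
Prickly Pear → Harvester Ant → Cactus Wren → Harris's Hawk gives Harris's Hawk level 4.
No species has a prey at level 4, so no species reaches level 5.

4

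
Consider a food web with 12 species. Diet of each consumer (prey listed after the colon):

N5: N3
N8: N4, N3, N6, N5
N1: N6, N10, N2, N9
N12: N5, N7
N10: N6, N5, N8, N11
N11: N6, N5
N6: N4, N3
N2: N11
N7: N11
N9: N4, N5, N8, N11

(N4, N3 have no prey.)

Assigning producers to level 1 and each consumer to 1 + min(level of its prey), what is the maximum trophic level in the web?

Producers (level 1): N4, N3.
Following each consumer down to its lowest-level prey: N4 → N6 → N11 → N2 (levels 1 through 4).
All prey of N2 (N11 3) are at level 3 or above, so N2 is at level 1 + 3 = 4.
Every consumer has at least one prey at level 3 or below, so none exceeds level 4.

4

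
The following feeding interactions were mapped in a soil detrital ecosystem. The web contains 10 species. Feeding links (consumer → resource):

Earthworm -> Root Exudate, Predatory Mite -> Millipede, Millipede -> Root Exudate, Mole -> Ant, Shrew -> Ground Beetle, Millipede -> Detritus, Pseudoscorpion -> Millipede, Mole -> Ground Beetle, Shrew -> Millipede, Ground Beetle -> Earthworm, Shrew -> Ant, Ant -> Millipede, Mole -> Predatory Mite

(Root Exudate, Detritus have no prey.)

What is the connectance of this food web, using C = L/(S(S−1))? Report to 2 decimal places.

The web has S = 10 species and L = 13 feeding links.
C = L / (S(S−1)) = 13 / 90 = 0.1444 ≈ 0.14.

C = 0.14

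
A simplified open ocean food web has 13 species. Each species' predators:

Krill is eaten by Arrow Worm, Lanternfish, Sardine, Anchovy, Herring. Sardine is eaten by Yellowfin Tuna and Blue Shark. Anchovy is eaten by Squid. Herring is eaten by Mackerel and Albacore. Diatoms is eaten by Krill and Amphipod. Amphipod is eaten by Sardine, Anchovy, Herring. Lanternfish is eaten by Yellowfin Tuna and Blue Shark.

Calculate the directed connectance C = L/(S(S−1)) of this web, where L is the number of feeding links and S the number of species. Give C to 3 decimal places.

C = 0.109

The web has S = 13 species and L = 17 feeding links.
C = L / (S(S−1)) = 17 / 156 = 0.1090 ≈ 0.109.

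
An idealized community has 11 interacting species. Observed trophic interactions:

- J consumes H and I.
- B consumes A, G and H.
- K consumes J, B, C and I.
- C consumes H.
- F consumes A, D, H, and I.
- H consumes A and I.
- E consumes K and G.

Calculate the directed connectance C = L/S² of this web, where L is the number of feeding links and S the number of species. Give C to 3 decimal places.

C = 0.149

The web has S = 11 species and L = 18 feeding links.
C = L / S² = 18 / 121 = 0.1488 ≈ 0.149.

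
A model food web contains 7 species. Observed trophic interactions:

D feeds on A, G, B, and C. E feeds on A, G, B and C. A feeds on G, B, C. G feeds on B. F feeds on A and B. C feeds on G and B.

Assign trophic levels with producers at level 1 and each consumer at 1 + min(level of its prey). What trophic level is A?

Trophic level 2

B is a producer → level 1.
A eats B → level 2.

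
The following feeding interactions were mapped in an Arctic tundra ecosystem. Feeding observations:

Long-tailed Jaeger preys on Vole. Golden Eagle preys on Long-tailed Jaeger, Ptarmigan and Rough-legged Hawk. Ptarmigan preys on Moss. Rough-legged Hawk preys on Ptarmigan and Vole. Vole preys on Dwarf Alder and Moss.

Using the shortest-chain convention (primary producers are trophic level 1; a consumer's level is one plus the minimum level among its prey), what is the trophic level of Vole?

Moss is a producer → level 1.
Vole eats Moss → level 2.

Trophic level 2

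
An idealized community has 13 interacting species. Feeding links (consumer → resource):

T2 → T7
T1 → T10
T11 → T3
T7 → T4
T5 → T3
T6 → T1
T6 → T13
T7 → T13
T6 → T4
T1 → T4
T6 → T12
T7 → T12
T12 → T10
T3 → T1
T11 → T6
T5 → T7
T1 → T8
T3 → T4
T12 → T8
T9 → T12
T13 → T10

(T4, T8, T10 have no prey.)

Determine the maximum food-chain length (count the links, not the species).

One longest chain: T10 → T13 → T6 → T11.
It has 4 species and 3 links.

3 links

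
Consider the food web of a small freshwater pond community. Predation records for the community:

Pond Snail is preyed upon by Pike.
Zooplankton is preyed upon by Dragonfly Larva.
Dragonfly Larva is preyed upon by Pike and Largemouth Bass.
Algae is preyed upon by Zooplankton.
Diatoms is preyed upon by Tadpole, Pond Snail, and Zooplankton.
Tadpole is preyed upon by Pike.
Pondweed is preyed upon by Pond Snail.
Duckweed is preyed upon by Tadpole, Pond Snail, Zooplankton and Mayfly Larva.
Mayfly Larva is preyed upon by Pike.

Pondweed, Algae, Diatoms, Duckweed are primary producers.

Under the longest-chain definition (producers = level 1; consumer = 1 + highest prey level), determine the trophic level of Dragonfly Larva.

Trophic level 3

Algae is a producer → level 1.
Zooplankton eats Algae (level 1); other prey at levels: Diatoms 1, Duckweed 1 → level 2.
Dragonfly Larva eats Zooplankton → level 3.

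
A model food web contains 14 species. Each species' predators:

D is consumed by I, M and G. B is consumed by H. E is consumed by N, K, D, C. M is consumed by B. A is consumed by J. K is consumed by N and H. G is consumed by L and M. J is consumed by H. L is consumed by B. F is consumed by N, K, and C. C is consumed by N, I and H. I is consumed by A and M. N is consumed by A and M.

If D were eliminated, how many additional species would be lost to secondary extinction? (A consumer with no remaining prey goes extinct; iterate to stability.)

2

Remove D.
Round 1: G (all prey gone) → extinct.
Round 2: L (all prey gone) → extinct.
No further losses. Total secondary extinctions: 2.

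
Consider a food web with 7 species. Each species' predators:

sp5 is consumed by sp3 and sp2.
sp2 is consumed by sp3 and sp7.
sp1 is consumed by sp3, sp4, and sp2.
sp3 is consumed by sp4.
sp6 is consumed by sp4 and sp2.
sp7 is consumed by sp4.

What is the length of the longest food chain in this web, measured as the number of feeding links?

One longest chain: sp1 → sp2 → sp7 → sp4.
It has 4 species and 3 links.

3 links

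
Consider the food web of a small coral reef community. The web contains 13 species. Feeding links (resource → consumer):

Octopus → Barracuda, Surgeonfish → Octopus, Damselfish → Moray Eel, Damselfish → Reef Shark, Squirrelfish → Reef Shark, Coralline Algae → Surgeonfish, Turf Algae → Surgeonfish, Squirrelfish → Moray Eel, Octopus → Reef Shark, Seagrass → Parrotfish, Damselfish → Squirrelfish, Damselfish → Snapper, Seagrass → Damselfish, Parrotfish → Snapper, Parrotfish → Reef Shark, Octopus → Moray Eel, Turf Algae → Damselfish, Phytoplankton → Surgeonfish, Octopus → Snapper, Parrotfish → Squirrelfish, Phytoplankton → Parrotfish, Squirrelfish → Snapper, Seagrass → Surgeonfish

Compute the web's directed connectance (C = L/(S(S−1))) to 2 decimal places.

The web has S = 13 species and L = 23 feeding links.
C = L / (S(S−1)) = 23 / 156 = 0.1474 ≈ 0.15.

C = 0.15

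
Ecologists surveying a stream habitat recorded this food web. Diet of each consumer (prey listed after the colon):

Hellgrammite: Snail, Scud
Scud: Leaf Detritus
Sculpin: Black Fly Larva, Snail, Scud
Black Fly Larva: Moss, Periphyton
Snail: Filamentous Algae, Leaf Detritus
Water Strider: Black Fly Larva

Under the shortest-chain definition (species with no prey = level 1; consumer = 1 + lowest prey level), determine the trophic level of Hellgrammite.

Filamentous Algae has no prey (basal) → level 1.
Snail eats Filamentous Algae → level 2.
Hellgrammite eats Snail → level 3.
No prey of Hellgrammite is below level 2, so 3 is the minimum.

Trophic level 3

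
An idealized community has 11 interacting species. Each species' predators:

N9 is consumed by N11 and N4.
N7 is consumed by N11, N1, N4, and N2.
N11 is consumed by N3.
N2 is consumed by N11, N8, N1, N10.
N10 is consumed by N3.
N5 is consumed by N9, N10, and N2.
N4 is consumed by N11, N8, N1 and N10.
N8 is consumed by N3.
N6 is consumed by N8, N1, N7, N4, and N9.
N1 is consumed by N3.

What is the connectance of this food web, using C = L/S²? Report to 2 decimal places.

C = 0.21

The web has S = 11 species and L = 26 feeding links.
C = L / S² = 26 / 121 = 0.2149 ≈ 0.21.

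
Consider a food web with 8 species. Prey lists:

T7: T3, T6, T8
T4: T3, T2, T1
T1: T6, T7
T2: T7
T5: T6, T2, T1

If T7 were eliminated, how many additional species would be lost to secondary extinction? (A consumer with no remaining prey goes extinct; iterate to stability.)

Remove T7.
Round 1: T2 (all prey gone) → extinct.
No further losses. Total secondary extinctions: 1.

1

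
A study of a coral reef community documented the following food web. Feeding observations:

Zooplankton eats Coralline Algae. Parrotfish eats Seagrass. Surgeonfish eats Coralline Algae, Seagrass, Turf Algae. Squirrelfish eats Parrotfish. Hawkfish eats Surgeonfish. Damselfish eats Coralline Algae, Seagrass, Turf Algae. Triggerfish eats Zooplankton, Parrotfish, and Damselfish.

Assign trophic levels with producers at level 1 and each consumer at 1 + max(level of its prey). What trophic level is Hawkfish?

Seagrass is a producer → level 1.
Surgeonfish eats Seagrass (level 1); other prey at levels: Coralline Algae 1, Turf Algae 1 → level 2.
Hawkfish eats Surgeonfish → level 3.

Trophic level 3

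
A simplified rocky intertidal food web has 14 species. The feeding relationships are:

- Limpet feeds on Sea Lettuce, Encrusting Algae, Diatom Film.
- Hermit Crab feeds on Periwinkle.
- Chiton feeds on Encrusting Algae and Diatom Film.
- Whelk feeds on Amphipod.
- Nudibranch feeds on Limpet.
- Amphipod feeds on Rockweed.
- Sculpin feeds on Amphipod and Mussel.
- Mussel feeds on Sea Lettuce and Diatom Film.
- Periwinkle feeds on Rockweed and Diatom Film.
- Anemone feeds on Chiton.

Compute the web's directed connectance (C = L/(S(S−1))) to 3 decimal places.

The web has S = 14 species and L = 16 feeding links.
C = L / (S(S−1)) = 16 / 182 = 0.0879 ≈ 0.088.

C = 0.088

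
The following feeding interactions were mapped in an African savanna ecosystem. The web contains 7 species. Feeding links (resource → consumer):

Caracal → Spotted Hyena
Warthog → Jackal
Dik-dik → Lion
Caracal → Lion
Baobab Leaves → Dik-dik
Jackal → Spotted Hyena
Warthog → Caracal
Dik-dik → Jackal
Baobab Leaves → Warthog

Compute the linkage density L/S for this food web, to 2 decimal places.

L/S = 1.29

There are L = 9 links among S = 7 species.
L/S = 9/7 = 1.2857 ≈ 1.29.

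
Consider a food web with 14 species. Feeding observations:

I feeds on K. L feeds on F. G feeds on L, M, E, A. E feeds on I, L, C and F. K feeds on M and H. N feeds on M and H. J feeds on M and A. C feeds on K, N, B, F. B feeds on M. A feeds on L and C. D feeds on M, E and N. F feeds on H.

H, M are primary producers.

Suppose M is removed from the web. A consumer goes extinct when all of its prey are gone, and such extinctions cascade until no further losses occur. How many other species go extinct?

1

Remove M.
Round 1: B (all prey gone) → extinct.
No further losses. Total secondary extinctions: 1.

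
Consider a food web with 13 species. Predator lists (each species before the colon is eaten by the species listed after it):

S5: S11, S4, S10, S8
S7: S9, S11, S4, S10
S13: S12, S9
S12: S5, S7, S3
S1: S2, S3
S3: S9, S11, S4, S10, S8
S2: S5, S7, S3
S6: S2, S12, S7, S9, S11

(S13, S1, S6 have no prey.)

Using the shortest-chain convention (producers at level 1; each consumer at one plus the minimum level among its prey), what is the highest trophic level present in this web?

3

Producers (level 1): S13, S1, S6.
Following each consumer down to its lowest-level prey: S1 → S3 → S8 (levels 1 through 3).
All prey of S8 (S3 2, S5 3) are at level 2 or above, so S8 is at level 1 + 2 = 3.
Every consumer has at least one prey at level 2 or below, so none exceeds level 3.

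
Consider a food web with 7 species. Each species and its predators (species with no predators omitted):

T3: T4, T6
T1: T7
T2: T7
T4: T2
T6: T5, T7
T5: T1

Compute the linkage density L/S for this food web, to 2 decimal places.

L/S = 1.14

There are L = 8 links among S = 7 species.
L/S = 8/7 = 1.1429 ≈ 1.14.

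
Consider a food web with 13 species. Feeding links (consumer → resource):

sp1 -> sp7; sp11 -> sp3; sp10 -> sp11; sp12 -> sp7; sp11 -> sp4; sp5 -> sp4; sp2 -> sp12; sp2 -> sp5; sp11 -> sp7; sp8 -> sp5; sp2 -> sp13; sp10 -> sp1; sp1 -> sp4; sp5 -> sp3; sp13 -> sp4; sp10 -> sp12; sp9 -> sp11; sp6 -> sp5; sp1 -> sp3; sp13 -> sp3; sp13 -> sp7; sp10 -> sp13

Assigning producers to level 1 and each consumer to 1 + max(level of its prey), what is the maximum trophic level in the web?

Producers (level 1): sp7, sp3, sp4.
sp7 → sp11 → sp9 gives sp9 level 3.
No species has a prey at level 3, so no species reaches level 4.

3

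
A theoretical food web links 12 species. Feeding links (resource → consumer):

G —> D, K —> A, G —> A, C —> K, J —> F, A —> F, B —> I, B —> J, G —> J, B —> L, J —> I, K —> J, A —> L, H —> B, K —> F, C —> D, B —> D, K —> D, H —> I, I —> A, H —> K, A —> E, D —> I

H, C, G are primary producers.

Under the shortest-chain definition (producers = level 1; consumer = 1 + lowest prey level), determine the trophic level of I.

H is a producer → level 1.
I eats H → level 2.

Trophic level 2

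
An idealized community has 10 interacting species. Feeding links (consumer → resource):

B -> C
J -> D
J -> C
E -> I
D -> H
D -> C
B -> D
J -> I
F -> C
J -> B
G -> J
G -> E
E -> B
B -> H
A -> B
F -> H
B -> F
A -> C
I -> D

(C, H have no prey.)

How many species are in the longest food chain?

5 species

One longest chain: C → D → B → J → G.
It has 5 species and 4 links.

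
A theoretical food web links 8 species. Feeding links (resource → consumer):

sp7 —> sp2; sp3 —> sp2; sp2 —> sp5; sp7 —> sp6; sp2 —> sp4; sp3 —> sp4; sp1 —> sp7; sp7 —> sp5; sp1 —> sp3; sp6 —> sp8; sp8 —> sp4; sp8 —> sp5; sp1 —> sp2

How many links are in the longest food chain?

One longest chain: sp1 → sp7 → sp6 → sp8 → sp5.
It has 5 species and 4 links.

4 links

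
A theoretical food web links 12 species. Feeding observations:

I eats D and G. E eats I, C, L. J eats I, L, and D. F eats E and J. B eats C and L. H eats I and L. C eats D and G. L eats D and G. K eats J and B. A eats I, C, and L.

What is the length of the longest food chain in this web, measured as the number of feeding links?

3 links

One longest chain: G → L → B → K.
It has 4 species and 3 links.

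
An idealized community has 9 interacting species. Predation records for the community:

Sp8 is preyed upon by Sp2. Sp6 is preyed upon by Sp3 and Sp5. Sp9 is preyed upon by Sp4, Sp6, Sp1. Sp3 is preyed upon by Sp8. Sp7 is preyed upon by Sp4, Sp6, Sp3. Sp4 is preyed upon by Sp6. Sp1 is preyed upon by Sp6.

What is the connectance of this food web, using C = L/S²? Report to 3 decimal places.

The web has S = 9 species and L = 12 feeding links.
C = L / S² = 12 / 81 = 0.1481 ≈ 0.148.

C = 0.148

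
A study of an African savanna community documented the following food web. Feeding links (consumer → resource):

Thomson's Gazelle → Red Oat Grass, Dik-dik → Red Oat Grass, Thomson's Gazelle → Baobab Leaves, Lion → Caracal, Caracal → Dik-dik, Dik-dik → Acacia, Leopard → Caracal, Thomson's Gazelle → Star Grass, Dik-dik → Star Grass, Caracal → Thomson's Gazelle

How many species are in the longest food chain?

One longest chain: Acacia → Dik-dik → Caracal → Lion.
It has 4 species and 3 links.

4 species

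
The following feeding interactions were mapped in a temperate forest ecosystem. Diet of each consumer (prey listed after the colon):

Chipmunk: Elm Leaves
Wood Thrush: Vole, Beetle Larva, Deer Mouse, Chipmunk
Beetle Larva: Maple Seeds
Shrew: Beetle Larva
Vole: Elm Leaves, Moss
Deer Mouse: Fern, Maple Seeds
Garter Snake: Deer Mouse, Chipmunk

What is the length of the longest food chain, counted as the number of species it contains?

3 species

One longest chain: Fern → Deer Mouse → Garter Snake.
It has 3 species and 2 links.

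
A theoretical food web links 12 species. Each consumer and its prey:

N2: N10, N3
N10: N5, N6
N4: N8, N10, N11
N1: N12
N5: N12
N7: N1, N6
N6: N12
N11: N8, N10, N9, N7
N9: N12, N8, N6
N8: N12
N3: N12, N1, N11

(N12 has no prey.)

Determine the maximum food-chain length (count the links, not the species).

5 links

One longest chain: N12 → N5 → N10 → N11 → N3 → N2.
It has 6 species and 5 links.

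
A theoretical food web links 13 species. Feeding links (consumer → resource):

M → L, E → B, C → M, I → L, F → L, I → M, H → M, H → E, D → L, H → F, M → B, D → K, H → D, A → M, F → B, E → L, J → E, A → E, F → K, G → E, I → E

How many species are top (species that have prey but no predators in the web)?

Top species (has prey, but nothing eats it): H, I, G, C, J, A.
Count: 6.

6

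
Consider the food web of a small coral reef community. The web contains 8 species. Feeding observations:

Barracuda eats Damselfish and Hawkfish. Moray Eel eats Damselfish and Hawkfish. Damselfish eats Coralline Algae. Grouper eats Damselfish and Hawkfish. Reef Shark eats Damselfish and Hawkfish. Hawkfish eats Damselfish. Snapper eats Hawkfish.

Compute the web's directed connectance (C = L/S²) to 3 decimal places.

The web has S = 8 species and L = 11 feeding links.
C = L / S² = 11 / 64 = 0.1719 ≈ 0.172.

C = 0.172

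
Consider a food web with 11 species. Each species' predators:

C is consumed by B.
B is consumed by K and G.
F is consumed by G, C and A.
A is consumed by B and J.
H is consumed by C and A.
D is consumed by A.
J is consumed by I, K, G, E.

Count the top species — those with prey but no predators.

Top species (has prey, but nothing eats it): G, I, E, K.
Count: 4.

4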